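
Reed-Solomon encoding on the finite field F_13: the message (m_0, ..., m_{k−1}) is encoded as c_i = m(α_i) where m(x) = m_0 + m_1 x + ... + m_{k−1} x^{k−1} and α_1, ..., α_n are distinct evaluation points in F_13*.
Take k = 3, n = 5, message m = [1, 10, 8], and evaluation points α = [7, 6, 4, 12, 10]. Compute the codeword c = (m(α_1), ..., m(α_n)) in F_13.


c = [8, 11, 0, 12, 4]

Message polynomial: m(x) = 1 + 10·x + 8·x^2 (mod 13).
For each evaluation point α_i, compute m(α_i) mod 13:
  α_1 = 7: Horner steps 8 → 1 → 8, so m(7) = 8.
  α_2 = 6: Horner steps 8 → 6 → 11, so m(6) = 11.
  α_3 = 4: Horner steps 8 → 3 → 0, so m(4) = 0.
  α_4 = 12: Horner steps 8 → 2 → 12, so m(12) = 12.
  α_5 = 10: Horner steps 8 → 12 → 4, so m(10) = 4.
Codeword c = [8, 11, 0, 12, 4] ∈ F_13^5.


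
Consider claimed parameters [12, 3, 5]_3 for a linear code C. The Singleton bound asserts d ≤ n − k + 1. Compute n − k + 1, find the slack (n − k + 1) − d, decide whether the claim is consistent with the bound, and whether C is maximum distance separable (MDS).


Singleton RHS = n − k + 1 = 10, slack = 5, bound satisfied, not MDS.

Singleton bound: d ≤ n − k + 1.
Here n = 12, k = 3, so n − k + 1 = 10.
Given d = 5, check d ≤ 10: YES.
Slack = (n − k + 1) − d = 5.
The code is NOT MDS (slack = 5 > 0).
Description: the claimed parameters are [12, 3, 5]_3; such a code would be non-MDS.


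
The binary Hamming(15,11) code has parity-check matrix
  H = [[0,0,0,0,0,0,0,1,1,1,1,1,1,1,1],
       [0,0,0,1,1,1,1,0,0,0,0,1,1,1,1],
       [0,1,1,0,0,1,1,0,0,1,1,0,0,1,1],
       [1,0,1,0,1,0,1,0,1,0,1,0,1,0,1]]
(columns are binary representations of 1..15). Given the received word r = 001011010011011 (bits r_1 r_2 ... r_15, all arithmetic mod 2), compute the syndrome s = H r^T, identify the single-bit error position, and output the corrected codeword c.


s = (1, 1, 1, 0)^T, error position = 14, corrected codeword c = 001011010011001

Compute s = H r^T mod 2 one row at a time:
  s_1 = 1 + 0 + 0 + 1 + 1 + 0 + 1 + 1 = 5 ≡ 1 (mod 2).
  s_2 = 0 + 1 + 1 + 0 + 1 + 0 + 1 + 1 = 5 ≡ 1 (mod 2).
  s_3 = 0 + 1 + 1 + 0 + 0 + 1 + 1 + 1 = 5 ≡ 1 (mod 2).
  s_4 = 0 + 1 + 1 + 0 + 0 + 1 + 0 + 1 = 4 ≡ 0 (mod 2).
s = (1, 1, 1, 0)^T — this equals column 14 of H (binary 1110), so error is at position 14.
Correct: flip bit 14 of r = 001011010011011 to get c = 001011010011001.


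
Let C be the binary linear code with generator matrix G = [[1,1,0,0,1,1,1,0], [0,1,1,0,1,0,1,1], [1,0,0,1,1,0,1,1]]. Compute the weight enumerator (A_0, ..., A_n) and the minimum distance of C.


Weight distribution: A_0 = 1, A_4 = 3, A_5 = 4. Minimum distance d = 4.

Enumerate all 2^3 = 8 messages m ∈ F_2^3.
For each, compute codeword c = mG in F_2^8, then tally its weight.
  m = 000 → c = 00000000, weight = 0.
  m = 100 → c = 11001110, weight = 5.
  m = 010 → c = 01101011, weight = 5.
  m = 110 → c = 10100101, weight = 4.
  m = 001 → c = 10011011, weight = 5.
  m = 101 → c = 01010101, weight = 4.
  m = 011 → c = 11110000, weight = 4.
  m = 111 → c = 00111110, weight = 5.
Tally weights:
  weight 0: 1 codewords.
  weight 4: 3 codewords.
  weight 5: 4 codewords.
Minimum distance d = smallest w > 0 with A_w > 0 = 4.
Sanity: Σ A_w = 8 = 2^3 = 8 ✓.


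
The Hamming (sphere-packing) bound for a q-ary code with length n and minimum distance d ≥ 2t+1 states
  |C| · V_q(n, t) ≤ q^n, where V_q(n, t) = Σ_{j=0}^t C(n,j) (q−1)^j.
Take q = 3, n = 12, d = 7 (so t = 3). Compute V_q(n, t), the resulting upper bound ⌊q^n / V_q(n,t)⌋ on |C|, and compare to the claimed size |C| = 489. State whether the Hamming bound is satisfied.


V_q(n, t) = 2049, q^n = 531441, Hamming bound = 259, |C| = 489 > bound (violated).

Step 1: Compute V_q(n, t) = Σ_{j=0}^3 C(n, j) (q−1)^j.
  j = 0: C(12,0)·(2)^0 = 1·1 = 1.
  j = 1: C(12,1)·(2)^1 = 12·2 = 24.
  j = 2: C(12,2)·(2)^2 = 66·4 = 264.
  j = 3: C(12,3)·(2)^3 = 220·8 = 1760.
  V_q(n, t) = 1 + 24 + 264 + 1760 = 2049.
Step 2: q^n = 3^12 = 531441.
Step 3: Hamming bound ⌊q^n / V_q(n,t)⌋ = ⌊531441/2049⌋ = 259.
Step 4: Compare |C| = 489 to 259: violated.
The claimed |C| lies above the Hamming bound, so no 3-ary code of length 12 with d ≥ 7 can have 489 codewords.


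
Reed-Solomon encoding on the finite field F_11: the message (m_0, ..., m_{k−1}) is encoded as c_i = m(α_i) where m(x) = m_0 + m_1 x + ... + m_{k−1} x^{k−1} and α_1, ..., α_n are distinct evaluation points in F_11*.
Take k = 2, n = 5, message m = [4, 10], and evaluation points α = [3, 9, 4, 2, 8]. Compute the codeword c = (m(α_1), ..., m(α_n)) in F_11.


c = [1, 6, 0, 2, 7]

Message polynomial: m(x) = 4 + 10·x (mod 11).
For each evaluation point α_i, compute m(α_i) mod 11:
  α_1 = 3: Horner steps 10 → 1, so m(3) = 1.
  α_2 = 9: Horner steps 10 → 6, so m(9) = 6.
  α_3 = 4: Horner steps 10 → 0, so m(4) = 0.
  α_4 = 2: Horner steps 10 → 2, so m(2) = 2.
  α_5 = 8: Horner steps 10 → 7, so m(8) = 7.
Codeword c = [1, 6, 0, 2, 7] ∈ F_11^5.


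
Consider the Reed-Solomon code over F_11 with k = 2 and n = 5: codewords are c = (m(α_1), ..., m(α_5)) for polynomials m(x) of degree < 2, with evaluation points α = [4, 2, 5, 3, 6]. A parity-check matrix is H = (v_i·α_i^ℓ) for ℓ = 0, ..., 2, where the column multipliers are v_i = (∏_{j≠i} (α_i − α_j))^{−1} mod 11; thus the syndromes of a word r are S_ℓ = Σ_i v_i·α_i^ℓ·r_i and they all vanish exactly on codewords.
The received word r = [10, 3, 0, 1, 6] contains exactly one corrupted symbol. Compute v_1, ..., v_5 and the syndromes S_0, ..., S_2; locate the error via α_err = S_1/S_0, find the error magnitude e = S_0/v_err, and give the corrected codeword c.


S = (5, 3, 4), error at position 3, error magnitude e = 3, c = [10, 3, 8, 1, 6].

Step 1: column multipliers v_i = (∏_{j≠i}(α_i − α_j))^{−1} mod 11.
  i = 1 (α = 4): (4−2)(4−5)(4−3)(4−6) = 2·(−1)·1·(−2) = 4 ≡ 4, so v_1 = 4^{−1} = 3 (mod 11).
  i = 2 (α = 2): (2−4)(2−5)(2−3)(2−6) = (−2)·(−3)·(−1)·(−4) = 24 ≡ 2, so v_2 = 2^{−1} = 6 (mod 11).
  i = 3 (α = 5): (5−4)(5−2)(5−3)(5−6) = 1·3·2·(−1) = −6 ≡ 5, so v_3 = 5^{−1} = 9 (mod 11).
  i = 4 (α = 3): (3−4)(3−2)(3−5)(3−6) = (−1)·1·(−2)·(−3) = −6 ≡ 5, so v_4 = 5^{−1} = 9 (mod 11).
  i = 5 (α = 6): (6−4)(6−2)(6−5)(6−3) = 2·4·1·3 = 24 ≡ 2, so v_5 = 2^{−1} = 6 (mod 11).
  v = [3, 6, 9, 9, 6].
Step 2: syndromes of r = [10, 3, 0, 1, 6] (all sums mod 11).
  S_0 = Σ v_i r_i = 3·10 + 6·3 + 9·0 + 9·1 + 6·6 = 93 ≡ 5.
  S_1 = Σ v_i α_i r_i = 3·4·10 + 6·2·3 + 9·5·0 + 9·3·1 + 6·6·6 = 399 ≡ 3.
  α_i^2 mod 11 = [5, 4, 3, 9, 3].
  S_2 = Σ v_i α_i^2 r_i = 3·5·10 + 6·4·3 + 9·3·0 + 9·9·1 + 6·3·6 = 411 ≡ 4.
  S = (5, 3, 4) ≠ 0, so r is not a codeword (an error is present).
Step 3: locate the error. For a single error e at position i, S_ℓ = v_i·e·α_i^ℓ, so α_err = S_1/S_0.
  S_0^{−1} = 5^{−1} = 9 (mod 11), so α_err = 3·9 = 27 ≡ 5 = α_3. Error position i = 3.
  Consistency check: S_2/S_1 = 4·4 = 16 ≡ 5 = α_err ✓ (single-error assumption holds).
Step 4: error magnitude e = S_0/v_3 = S_0·∏_{j≠3}(α_3 − α_j) = 5·5 = 25 ≡ 3 (mod 11).
Step 5: correct position 3: c_3 = r_3 − e = 0 − 3 ≡ 8 (mod 11). Hence c = [10, 3, 8, 1, 6].
  Check: interpolating c through the α_i gives m(x) = 7 + 9·x (degree < 2) with m(α_i) = c_i for every i, so c is indeed a codeword.


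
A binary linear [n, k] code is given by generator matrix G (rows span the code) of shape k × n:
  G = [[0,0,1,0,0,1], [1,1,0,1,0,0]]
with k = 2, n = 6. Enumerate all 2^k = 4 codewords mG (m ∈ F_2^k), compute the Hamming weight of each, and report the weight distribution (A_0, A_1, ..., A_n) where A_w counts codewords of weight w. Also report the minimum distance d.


Weight distribution: A_0 = 1, A_2 = 1, A_3 = 1, A_5 = 1. Minimum distance d = 2.

Enumerate all 2^2 = 4 messages m ∈ F_2^2.
For each, compute codeword c = mG in F_2^6, then tally its weight.
  m = 00 → c = 000000, weight = 0.
  m = 10 → c = 001001, weight = 2.
  m = 01 → c = 110100, weight = 3.
  m = 11 → c = 111101, weight = 5.
Tally weights:
  weight 0: 1 codewords.
  weight 2: 1 codewords.
  weight 3: 1 codewords.
  weight 5: 1 codewords.
Minimum distance d = smallest w > 0 with A_w > 0 = 2.
Sanity: Σ A_w = 4 = 2^2 = 4 ✓.


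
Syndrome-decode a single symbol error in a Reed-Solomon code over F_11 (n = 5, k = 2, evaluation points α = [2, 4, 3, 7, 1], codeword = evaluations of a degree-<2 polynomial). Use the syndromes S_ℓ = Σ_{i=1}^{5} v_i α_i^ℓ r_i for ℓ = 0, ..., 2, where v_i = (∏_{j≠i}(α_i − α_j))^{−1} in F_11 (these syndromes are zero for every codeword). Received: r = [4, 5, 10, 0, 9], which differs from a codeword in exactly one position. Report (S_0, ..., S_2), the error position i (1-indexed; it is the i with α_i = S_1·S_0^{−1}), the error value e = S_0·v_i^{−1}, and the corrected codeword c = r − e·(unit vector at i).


S = (4, 6, 9), error at position 4, error magnitude e = 10, c = [4, 5, 10, 1, 9].

Step 1: column multipliers v_i = (∏_{j≠i}(α_i − α_j))^{−1} mod 11.
  i = 1 (α = 2): (2−4)(2−3)(2−7)(2−1) = (−2)·(−1)·(−5)·1 = −10 ≡ 1, so v_1 = 1^{−1} = 1 (mod 11).
  i = 2 (α = 4): (4−2)(4−3)(4−7)(4−1) = 2·1·(−3)·3 = −18 ≡ 4, so v_2 = 4^{−1} = 3 (mod 11).
  i = 3 (α = 3): (3−2)(3−4)(3−7)(3−1) = 1·(−1)·(−4)·2 = 8 ≡ 8, so v_3 = 8^{−1} = 7 (mod 11).
  i = 4 (α = 7): (7−2)(7−4)(7−3)(7−1) = 5·3·4·6 = 360 ≡ 8, so v_4 = 8^{−1} = 7 (mod 11).
  i = 5 (α = 1): (1−2)(1−4)(1−3)(1−7) = (−1)·(−3)·(−2)·(−6) = 36 ≡ 3, so v_5 = 3^{−1} = 4 (mod 11).
  v = [1, 3, 7, 7, 4].
Step 2: syndromes of r = [4, 5, 10, 0, 9] (all sums mod 11).
  S_0 = Σ v_i r_i = 1·4 + 3·5 + 7·10 + 7·0 + 4·9 = 125 ≡ 4.
  S_1 = Σ v_i α_i r_i = 1·2·4 + 3·4·5 + 7·3·10 + 7·7·0 + 4·1·9 = 314 ≡ 6.
  α_i^2 mod 11 = [4, 5, 9, 5, 1].
  S_2 = Σ v_i α_i^2 r_i = 1·4·4 + 3·5·5 + 7·9·10 + 7·5·0 + 4·1·9 = 757 ≡ 9.
  S = (4, 6, 9) ≠ 0, so r is not a codeword (an error is present).
Step 3: locate the error. For a single error e at position i, S_ℓ = v_i·e·α_i^ℓ, so α_err = S_1/S_0.
  S_0^{−1} = 4^{−1} = 3 (mod 11), so α_err = 6·3 = 18 ≡ 7 = α_4. Error position i = 4.
  Consistency check: S_2/S_1 = 9·2 = 18 ≡ 7 = α_err ✓ (single-error assumption holds).
Step 4: error magnitude e = S_0/v_4 = S_0·∏_{j≠4}(α_4 − α_j) = 4·8 = 32 ≡ 10 (mod 11).
Step 5: correct position 4: c_4 = r_4 − e = 0 − 10 ≡ 1 (mod 11). Hence c = [4, 5, 10, 1, 9].
  Check: interpolating c through the α_i gives m(x) = 3 + 6·x (degree < 2) with m(α_i) = c_i for every i, so c is indeed a codeword.


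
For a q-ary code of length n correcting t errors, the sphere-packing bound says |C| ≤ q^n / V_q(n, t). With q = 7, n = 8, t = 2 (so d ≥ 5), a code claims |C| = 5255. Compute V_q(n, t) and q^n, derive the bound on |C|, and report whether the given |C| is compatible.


V_q(n, t) = 1057, q^n = 5764801, Hamming bound = 5453, |C| = 5255 ≤ bound (satisfied).

Step 1: Compute V_q(n, t) = Σ_{j=0}^2 C(n, j) (q−1)^j.
  j = 0: C(8,0)·(6)^0 = 1·1 = 1.
  j = 1: C(8,1)·(6)^1 = 8·6 = 48.
  j = 2: C(8,2)·(6)^2 = 28·36 = 1008.
  V_q(n, t) = 1 + 48 + 1008 = 1057.
Step 2: q^n = 7^8 = 5764801.
Step 3: Hamming bound ⌊q^n / V_q(n,t)⌋ = ⌊5764801/1057⌋ = 5453.
Step 4: Compare |C| = 5255 to 5453: satisfied.
The claimed |C| lies below the Hamming bound.


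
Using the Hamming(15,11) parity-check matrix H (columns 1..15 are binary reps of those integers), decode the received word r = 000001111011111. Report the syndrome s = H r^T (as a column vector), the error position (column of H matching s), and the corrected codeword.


s = (1, 0, 1, 1)^T, error position = 11, corrected codeword c = 000001111001111

Compute s = H r^T mod 2 one row at a time:
  s_1 = 1 + 1 + 0 + 1 + 1 + 1 + 1 + 1 = 7 ≡ 1 (mod 2).
  s_2 = 0 + 0 + 1 + 1 + 1 + 1 + 1 + 1 = 6 ≡ 0 (mod 2).
  s_3 = 0 + 0 + 1 + 1 + 0 + 1 + 1 + 1 = 5 ≡ 1 (mod 2).
  s_4 = 0 + 0 + 0 + 1 + 1 + 1 + 1 + 1 = 5 ≡ 1 (mod 2).
s = (1, 0, 1, 1)^T — this equals column 11 of H (binary 1011), so error is at position 11.
Correct: flip bit 11 of r = 000001111011111 to get c = 000001111001111.


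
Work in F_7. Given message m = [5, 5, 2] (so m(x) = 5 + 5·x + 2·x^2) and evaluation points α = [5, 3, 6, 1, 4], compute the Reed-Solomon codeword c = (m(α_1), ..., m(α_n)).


c = [3, 3, 2, 5, 1]

Message polynomial: m(x) = 5 + 5·x + 2·x^2 (mod 7).
For each evaluation point α_i, compute m(α_i) mod 7:
  α_1 = 5: Horner steps 2 → 1 → 3, so m(5) = 3.
  α_2 = 3: Horner steps 2 → 4 → 3, so m(3) = 3.
  α_3 = 6: Horner steps 2 → 3 → 2, so m(6) = 2.
  α_4 = 1: Horner steps 2 → 0 → 5, so m(1) = 5.
  α_5 = 4: Horner steps 2 → 6 → 1, so m(4) = 1.
Codeword c = [3, 3, 2, 5, 1] ∈ F_7^5.


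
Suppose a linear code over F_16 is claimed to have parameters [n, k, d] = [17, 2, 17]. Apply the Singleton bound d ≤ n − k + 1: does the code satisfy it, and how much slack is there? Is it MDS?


Singleton RHS = n − k + 1 = 16, slack = -1, bound violated (no such code; not MDS).

Singleton bound: d ≤ n − k + 1.
Here n = 17, k = 2, so n − k + 1 = 16.
Given d = 17, check d ≤ 16: NO.
Slack = (n − k + 1) − d = -1.
The slack is negative: d = 17 exceeds n − k + 1 = 16 by 1, so the Singleton bound is violated and no linear [17, 2, 17]_16 code can exist. In particular it is not MDS (MDS requires d = n − k + 1 exactly).
Description: the claimed parameters are [17, 2, 17]_16; such a code would be impossible (violates the Singleton bound).


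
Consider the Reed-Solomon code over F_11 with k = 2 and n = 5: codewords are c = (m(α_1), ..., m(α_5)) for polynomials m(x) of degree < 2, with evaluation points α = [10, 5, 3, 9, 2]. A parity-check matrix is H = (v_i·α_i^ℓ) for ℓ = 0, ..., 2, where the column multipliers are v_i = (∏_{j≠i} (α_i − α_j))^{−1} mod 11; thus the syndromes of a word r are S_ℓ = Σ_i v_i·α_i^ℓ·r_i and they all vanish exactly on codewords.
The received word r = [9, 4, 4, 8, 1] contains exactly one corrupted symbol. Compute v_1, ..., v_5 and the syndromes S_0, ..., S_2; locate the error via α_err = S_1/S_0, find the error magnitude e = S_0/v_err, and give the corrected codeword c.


S = (6, 7, 10), error at position 3, error magnitude e = 2, c = [9, 4, 2, 8, 1].

Step 1: column multipliers v_i = (∏_{j≠i}(α_i − α_j))^{−1} mod 11.
  i = 1 (α = 10): (10−5)(10−3)(10−9)(10−2) = 5·7·1·8 = 280 ≡ 5, so v_1 = 5^{−1} = 9 (mod 11).
  i = 2 (α = 5): (5−10)(5−3)(5−9)(5−2) = (−5)·2·(−4)·3 = 120 ≡ 10, so v_2 = 10^{−1} = 10 (mod 11).
  i = 3 (α = 3): (3−10)(3−5)(3−9)(3−2) = (−7)·(−2)·(−6)·1 = −84 ≡ 4, so v_3 = 4^{−1} = 3 (mod 11).
  i = 4 (α = 9): (9−10)(9−5)(9−3)(9−2) = (−1)·4·6·7 = −168 ≡ 8, so v_4 = 8^{−1} = 7 (mod 11).
  i = 5 (α = 2): (2−10)(2−5)(2−3)(2−9) = (−8)·(−3)·(−1)·(−7) = 168 ≡ 3, so v_5 = 3^{−1} = 4 (mod 11).
  v = [9, 10, 3, 7, 4].
Step 2: syndromes of r = [9, 4, 4, 8, 1] (all sums mod 11).
  S_0 = Σ v_i r_i = 9·9 + 10·4 + 3·4 + 7·8 + 4·1 = 193 ≡ 6.
  S_1 = Σ v_i α_i r_i = 9·10·9 + 10·5·4 + 3·3·4 + 7·9·8 + 4·2·1 = 1558 ≡ 7.
  α_i^2 mod 11 = [1, 3, 9, 4, 4].
  S_2 = Σ v_i α_i^2 r_i = 9·1·9 + 10·3·4 + 3·9·4 + 7·4·8 + 4·4·1 = 549 ≡ 10.
  S = (6, 7, 10) ≠ 0, so r is not a codeword (an error is present).
Step 3: locate the error. For a single error e at position i, S_ℓ = v_i·e·α_i^ℓ, so α_err = S_1/S_0.
  S_0^{−1} = 6^{−1} = 2 (mod 11), so α_err = 7·2 = 14 ≡ 3 = α_3. Error position i = 3.
  Consistency check: S_2/S_1 = 10·8 = 80 ≡ 3 = α_err ✓ (single-error assumption holds).
Step 4: error magnitude e = S_0/v_3 = S_0·∏_{j≠3}(α_3 − α_j) = 6·4 = 24 ≡ 2 (mod 11).
Step 5: correct position 3: c_3 = r_3 − e = 4 − 2 ≡ 2 (mod 11). Hence c = [9, 4, 2, 8, 1].
  Check: interpolating c through the α_i gives m(x) = 10 + 1·x (degree < 2) with m(α_i) = c_i for every i, so c is indeed a codeword.


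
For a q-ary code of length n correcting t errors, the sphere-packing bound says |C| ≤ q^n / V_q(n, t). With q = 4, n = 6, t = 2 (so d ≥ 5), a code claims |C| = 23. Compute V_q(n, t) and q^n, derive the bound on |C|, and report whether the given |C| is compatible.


V_q(n, t) = 154, q^n = 4096, Hamming bound = 26, |C| = 23 ≤ bound (satisfied).

Step 1: Compute V_q(n, t) = Σ_{j=0}^2 C(n, j) (q−1)^j.
  j = 0: C(6,0)·(3)^0 = 1·1 = 1.
  j = 1: C(6,1)·(3)^1 = 6·3 = 18.
  j = 2: C(6,2)·(3)^2 = 15·9 = 135.
  V_q(n, t) = 1 + 18 + 135 = 154.
Step 2: q^n = 4^6 = 4096.
Step 3: Hamming bound ⌊q^n / V_q(n,t)⌋ = ⌊4096/154⌋ = 26.
Step 4: Compare |C| = 23 to 26: satisfied.
The claimed |C| lies below the Hamming bound.


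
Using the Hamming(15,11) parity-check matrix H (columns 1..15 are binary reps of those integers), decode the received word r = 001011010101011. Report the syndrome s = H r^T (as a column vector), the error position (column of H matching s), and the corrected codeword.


s = (1, 1, 1, 1)^T, error position = 15, corrected codeword c = 001011010101010

Compute s = H r^T mod 2 one row at a time:
  s_1 = 1 + 0 + 1 + 0 + 1 + 0 + 1 + 1 = 5 ≡ 1 (mod 2).
  s_2 = 0 + 1 + 1 + 0 + 1 + 0 + 1 + 1 = 5 ≡ 1 (mod 2).
  s_3 = 0 + 1 + 1 + 0 + 1 + 0 + 1 + 1 = 5 ≡ 1 (mod 2).
  s_4 = 0 + 1 + 1 + 0 + 0 + 0 + 0 + 1 = 3 ≡ 1 (mod 2).
s = (1, 1, 1, 1)^T — this equals column 15 of H (binary 1111), so error is at position 15.
Correct: flip bit 15 of r = 001011010101011 to get c = 001011010101010.


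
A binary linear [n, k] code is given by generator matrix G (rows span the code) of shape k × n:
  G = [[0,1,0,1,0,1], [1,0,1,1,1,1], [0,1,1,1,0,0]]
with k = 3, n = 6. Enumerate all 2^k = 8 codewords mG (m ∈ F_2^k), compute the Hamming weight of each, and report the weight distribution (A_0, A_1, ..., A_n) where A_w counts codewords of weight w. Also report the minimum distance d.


Weight distribution: A_0 = 1, A_2 = 1, A_3 = 3, A_4 = 2, A_5 = 1. Minimum distance d = 2.

Enumerate all 2^3 = 8 messages m ∈ F_2^3.
For each, compute codeword c = mG in F_2^6, then tally its weight.
  m = 000 → c = 000000, weight = 0.
  m = 100 → c = 010101, weight = 3.
  m = 010 → c = 101111, weight = 5.
  m = 110 → c = 111010, weight = 4.
  m = 001 → c = 011100, weight = 3.
  m = 101 → c = 001001, weight = 2.
  m = 011 → c = 110011, weight = 4.
  m = 111 → c = 100110, weight = 3.
Tally weights:
  weight 0: 1 codewords.
  weight 2: 1 codewords.
  weight 3: 3 codewords.
  weight 4: 2 codewords.
  weight 5: 1 codewords.
Minimum distance d = smallest w > 0 with A_w > 0 = 2.
Sanity: Σ A_w = 8 = 2^3 = 8 ✓.


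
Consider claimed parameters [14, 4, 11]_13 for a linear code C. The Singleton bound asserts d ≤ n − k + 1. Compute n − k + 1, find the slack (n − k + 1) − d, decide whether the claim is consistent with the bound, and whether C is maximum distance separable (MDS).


Singleton RHS = n − k + 1 = 11, slack = 0, bound satisfied, MDS.

Singleton bound: d ≤ n − k + 1.
Here n = 14, k = 4, so n − k + 1 = 11.
Given d = 11, check d ≤ 11: YES.
Slack = (n − k + 1) − d = 0.
The code is MDS (slack = 0).
Description: the claimed parameters are [14, 4, 11]_13; such a code would be MDS (meets Singleton bound).


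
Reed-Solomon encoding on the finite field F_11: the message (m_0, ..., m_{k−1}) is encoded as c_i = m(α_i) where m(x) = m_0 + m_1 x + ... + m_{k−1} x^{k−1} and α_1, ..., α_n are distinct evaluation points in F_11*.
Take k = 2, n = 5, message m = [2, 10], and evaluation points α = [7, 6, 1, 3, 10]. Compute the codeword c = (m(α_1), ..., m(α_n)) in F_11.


c = [6, 7, 1, 10, 3]

Message polynomial: m(x) = 2 + 10·x (mod 11).
For each evaluation point α_i, compute m(α_i) mod 11:
  α_1 = 7: Horner steps 10 → 6, so m(7) = 6.
  α_2 = 6: Horner steps 10 → 7, so m(6) = 7.
  α_3 = 1: Horner steps 10 → 1, so m(1) = 1.
  α_4 = 3: Horner steps 10 → 10, so m(3) = 10.
  α_5 = 10: Horner steps 10 → 3, so m(10) = 3.
Codeword c = [6, 7, 1, 10, 3] ∈ F_11^5.


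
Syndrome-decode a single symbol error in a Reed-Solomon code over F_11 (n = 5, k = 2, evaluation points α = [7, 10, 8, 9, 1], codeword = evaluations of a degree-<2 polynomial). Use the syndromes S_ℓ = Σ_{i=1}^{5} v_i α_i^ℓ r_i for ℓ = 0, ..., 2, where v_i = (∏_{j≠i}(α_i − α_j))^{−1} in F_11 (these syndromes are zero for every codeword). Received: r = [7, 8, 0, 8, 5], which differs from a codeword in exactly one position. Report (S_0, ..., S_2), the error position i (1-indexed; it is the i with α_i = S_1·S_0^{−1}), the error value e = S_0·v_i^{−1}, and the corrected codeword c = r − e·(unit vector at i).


S = (8, 6, 10), error at position 4, error magnitude e = 4, c = [7, 8, 0, 4, 5].

Step 1: column multipliers v_i = (∏_{j≠i}(α_i − α_j))^{−1} mod 11.
  i = 1 (α = 7): (7−10)(7−8)(7−9)(7−1) = (−3)·(−1)·(−2)·6 = −36 ≡ 8, so v_1 = 8^{−1} = 7 (mod 11).
  i = 2 (α = 10): (10−7)(10−8)(10−9)(10−1) = 3·2·1·9 = 54 ≡ 10, so v_2 = 10^{−1} = 10 (mod 11).
  i = 3 (α = 8): (8−7)(8−10)(8−9)(8−1) = 1·(−2)·(−1)·7 = 14 ≡ 3, so v_3 = 3^{−1} = 4 (mod 11).
  i = 4 (α = 9): (9−7)(9−10)(9−8)(9−1) = 2·(−1)·1·8 = −16 ≡ 6, so v_4 = 6^{−1} = 2 (mod 11).
  i = 5 (α = 1): (1−7)(1−10)(1−8)(1−9) = (−6)·(−9)·(−7)·(−8) = 3024 ≡ 10, so v_5 = 10^{−1} = 10 (mod 11).
  v = [7, 10, 4, 2, 10].
Step 2: syndromes of r = [7, 8, 0, 8, 5] (all sums mod 11).
  S_0 = Σ v_i r_i = 7·7 + 10·8 + 4·0 + 2·8 + 10·5 = 195 ≡ 8.
  S_1 = Σ v_i α_i r_i = 7·7·7 + 10·10·8 + 4·8·0 + 2·9·8 + 10·1·5 = 1337 ≡ 6.
  α_i^2 mod 11 = [5, 1, 9, 4, 1].
  S_2 = Σ v_i α_i^2 r_i = 7·5·7 + 10·1·8 + 4·9·0 + 2·4·8 + 10·1·5 = 439 ≡ 10.
  S = (8, 6, 10) ≠ 0, so r is not a codeword (an error is present).
Step 3: locate the error. For a single error e at position i, S_ℓ = v_i·e·α_i^ℓ, so α_err = S_1/S_0.
  S_0^{−1} = 8^{−1} = 7 (mod 11), so α_err = 6·7 = 42 ≡ 9 = α_4. Error position i = 4.
  Consistency check: S_2/S_1 = 10·2 = 20 ≡ 9 = α_err ✓ (single-error assumption holds).
Step 4: error magnitude e = S_0/v_4 = S_0·∏_{j≠4}(α_4 − α_j) = 8·6 = 48 ≡ 4 (mod 11).
Step 5: correct position 4: c_4 = r_4 − e = 8 − 4 ≡ 4 (mod 11). Hence c = [7, 8, 0, 4, 5].
  Check: interpolating c through the α_i gives m(x) = 1 + 4·x (degree < 2) with m(α_i) = c_i for every i, so c is indeed a codeword.


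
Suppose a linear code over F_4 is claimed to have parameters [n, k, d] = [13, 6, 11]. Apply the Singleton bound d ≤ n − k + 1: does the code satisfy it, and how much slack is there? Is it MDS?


Singleton RHS = n − k + 1 = 8, slack = -3, bound violated (no such code; not MDS).

Singleton bound: d ≤ n − k + 1.
Here n = 13, k = 6, so n − k + 1 = 8.
Given d = 11, check d ≤ 8: NO.
Slack = (n − k + 1) − d = -3.
The slack is negative: d = 11 exceeds n − k + 1 = 8 by 3, so the Singleton bound is violated and no linear [13, 6, 11]_4 code can exist. In particular it is not MDS (MDS requires d = n − k + 1 exactly).
Description: the claimed parameters are [13, 6, 11]_4; such a code would be impossible (violates the Singleton bound).


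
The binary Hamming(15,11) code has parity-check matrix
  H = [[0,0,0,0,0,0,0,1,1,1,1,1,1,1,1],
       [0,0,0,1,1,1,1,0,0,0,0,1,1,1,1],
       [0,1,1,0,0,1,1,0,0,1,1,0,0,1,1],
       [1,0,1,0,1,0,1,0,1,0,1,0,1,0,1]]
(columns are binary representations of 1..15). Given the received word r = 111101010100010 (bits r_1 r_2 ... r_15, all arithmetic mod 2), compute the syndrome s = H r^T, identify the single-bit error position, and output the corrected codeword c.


s = (1, 1, 1, 0)^T, error position = 14, corrected codeword c = 111101010100000

Compute s = H r^T mod 2 one row at a time:
  s_1 = 1 + 0 + 1 + 0 + 0 + 0 + 1 + 0 = 3 ≡ 1 (mod 2).
  s_2 = 1 + 0 + 1 + 0 + 0 + 0 + 1 + 0 = 3 ≡ 1 (mod 2).
  s_3 = 1 + 1 + 1 + 0 + 1 + 0 + 1 + 0 = 5 ≡ 1 (mod 2).
  s_4 = 1 + 1 + 0 + 0 + 0 + 0 + 0 + 0 = 2 ≡ 0 (mod 2).
s = (1, 1, 1, 0)^T — this equals column 14 of H (binary 1110), so error is at position 14.
Correct: flip bit 14 of r = 111101010100010 to get c = 111101010100000.


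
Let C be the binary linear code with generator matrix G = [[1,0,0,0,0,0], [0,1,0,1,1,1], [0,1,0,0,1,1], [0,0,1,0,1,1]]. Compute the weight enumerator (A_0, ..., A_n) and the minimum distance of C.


Weight distribution: A_0 = 1, A_1 = 2, A_2 = 2, A_3 = 4, A_4 = 5, A_5 = 2. Minimum distance d = 1.

Enumerate all 2^4 = 16 messages m ∈ F_2^4.
For each, compute codeword c = mG in F_2^6, then tally its weight.
  m = 0000 → c = 000000, weight = 0.
  m = 1000 → c = 100000, weight = 1.
  m = 0100 → c = 010111, weight = 4.
  m = 1100 → c = 110111, weight = 5.
  m = 0010 → c = 010011, weight = 3.
  m = 1010 → c = 110011, weight = 4.
  m = 0110 → c = 000100, weight = 1.
  m = 1110 → c = 100100, weight = 2.
  m = 0001 → c = 001011, weight = 3.
  m = 1001 → c = 101011, weight = 4.
  m = 0101 → c = 011100, weight = 3.
  m = 1101 → c = 111100, weight = 4.
  m = 0011 → c = 011000, weight = 2.
  m = 1011 → c = 111000, weight = 3.
  m = 0111 → c = 001111, weight = 4.
  m = 1111 → c = 101111, weight = 5.
Tally weights:
  weight 0: 1 codewords.
  weight 1: 2 codewords.
  weight 2: 2 codewords.
  weight 3: 4 codewords.
  weight 4: 5 codewords.
  weight 5: 2 codewords.
Minimum distance d = smallest w > 0 with A_w > 0 = 1.
Sanity: Σ A_w = 16 = 2^4 = 16 ✓.


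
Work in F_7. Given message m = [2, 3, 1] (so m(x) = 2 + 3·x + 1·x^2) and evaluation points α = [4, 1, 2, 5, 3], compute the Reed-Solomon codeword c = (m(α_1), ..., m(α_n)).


c = [2, 6, 5, 0, 6]

Message polynomial: m(x) = 2 + 3·x + 1·x^2 (mod 7).
For each evaluation point α_i, compute m(α_i) mod 7:
  α_1 = 4: Horner steps 1 → 0 → 2, so m(4) = 2.
  α_2 = 1: Horner steps 1 → 4 → 6, so m(1) = 6.
  α_3 = 2: Horner steps 1 → 5 → 5, so m(2) = 5.
  α_4 = 5: Horner steps 1 → 1 → 0, so m(5) = 0.
  α_5 = 3: Horner steps 1 → 6 → 6, so m(3) = 6.
Codeword c = [2, 6, 5, 0, 6] ∈ F_7^5.


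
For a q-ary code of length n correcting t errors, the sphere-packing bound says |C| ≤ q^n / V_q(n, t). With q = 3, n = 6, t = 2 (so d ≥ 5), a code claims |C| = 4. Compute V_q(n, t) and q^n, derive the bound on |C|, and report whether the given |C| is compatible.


V_q(n, t) = 73, q^n = 729, Hamming bound = 9, |C| = 4 ≤ bound (satisfied).

Step 1: Compute V_q(n, t) = Σ_{j=0}^2 C(n, j) (q−1)^j.
  j = 0: C(6,0)·(2)^0 = 1·1 = 1.
  j = 1: C(6,1)·(2)^1 = 6·2 = 12.
  j = 2: C(6,2)·(2)^2 = 15·4 = 60.
  V_q(n, t) = 1 + 12 + 60 = 73.
Step 2: q^n = 3^6 = 729.
Step 3: Hamming bound ⌊q^n / V_q(n,t)⌋ = ⌊729/73⌋ = 9.
Step 4: Compare |C| = 4 to 9: satisfied.
The claimed |C| lies below the Hamming bound.


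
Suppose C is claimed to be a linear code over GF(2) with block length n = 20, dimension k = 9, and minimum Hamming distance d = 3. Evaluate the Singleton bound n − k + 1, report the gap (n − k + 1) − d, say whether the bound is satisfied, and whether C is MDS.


Singleton RHS = n − k + 1 = 12, slack = 9, bound satisfied, not MDS.

Singleton bound: d ≤ n − k + 1.
Here n = 20, k = 9, so n − k + 1 = 12.
Given d = 3, check d ≤ 12: YES.
Slack = (n − k + 1) − d = 9.
The code is NOT MDS (slack = 9 > 0).
Description: the claimed parameters are [20, 9, 3]_2; such a code would be non-MDS.


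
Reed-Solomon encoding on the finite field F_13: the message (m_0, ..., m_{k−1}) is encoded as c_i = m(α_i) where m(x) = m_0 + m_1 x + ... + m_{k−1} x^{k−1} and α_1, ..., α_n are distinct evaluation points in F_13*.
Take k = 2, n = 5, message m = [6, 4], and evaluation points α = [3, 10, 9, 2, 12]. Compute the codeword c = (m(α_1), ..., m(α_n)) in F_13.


c = [5, 7, 3, 1, 2]

Message polynomial: m(x) = 6 + 4·x (mod 13).
For each evaluation point α_i, compute m(α_i) mod 13:
  α_1 = 3: Horner steps 4 → 5, so m(3) = 5.
  α_2 = 10: Horner steps 4 → 7, so m(10) = 7.
  α_3 = 9: Horner steps 4 → 3, so m(9) = 3.
  α_4 = 2: Horner steps 4 → 1, so m(2) = 1.
  α_5 = 12: Horner steps 4 → 2, so m(12) = 2.
Codeword c = [5, 7, 3, 1, 2] ∈ F_13^5.


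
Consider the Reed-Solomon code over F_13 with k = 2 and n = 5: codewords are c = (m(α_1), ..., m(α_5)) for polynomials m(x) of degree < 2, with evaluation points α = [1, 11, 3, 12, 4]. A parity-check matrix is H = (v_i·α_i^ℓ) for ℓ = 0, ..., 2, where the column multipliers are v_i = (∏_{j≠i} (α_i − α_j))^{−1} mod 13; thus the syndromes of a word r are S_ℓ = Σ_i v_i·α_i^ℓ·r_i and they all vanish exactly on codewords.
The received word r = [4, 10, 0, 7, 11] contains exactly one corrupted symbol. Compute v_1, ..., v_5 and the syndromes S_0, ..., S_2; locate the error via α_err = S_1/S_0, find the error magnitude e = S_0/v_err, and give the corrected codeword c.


S = (1, 12, 1), error at position 4, error magnitude e = 12, c = [4, 10, 0, 8, 11].

Step 1: column multipliers v_i = (∏_{j≠i}(α_i − α_j))^{−1} mod 13.
  i = 1 (α = 1): (1−11)(1−3)(1−12)(1−4) = (−10)·(−2)·(−11)·(−3) = 660 ≡ 10, so v_1 = 10^{−1} = 4 (mod 13).
  i = 2 (α = 11): (11−1)(11−3)(11−12)(11−4) = 10·8·(−1)·7 = −560 ≡ 12, so v_2 = 12^{−1} = 12 (mod 13).
  i = 3 (α = 3): (3−1)(3−11)(3−12)(3−4) = 2·(−8)·(−9)·(−1) = −144 ≡ 12, so v_3 = 12^{−1} = 12 (mod 13).
  i = 4 (α = 12): (12−1)(12−11)(12−3)(12−4) = 11·1·9·8 = 792 ≡ 12, so v_4 = 12^{−1} = 12 (mod 13).
  i = 5 (α = 4): (4−1)(4−11)(4−3)(4−12) = 3·(−7)·1·(−8) = 168 ≡ 12, so v_5 = 12^{−1} = 12 (mod 13).
  v = [4, 12, 12, 12, 12].
Step 2: syndromes of r = [4, 10, 0, 7, 11] (all sums mod 13).
  S_0 = Σ v_i r_i = 4·4 + 12·10 + 12·0 + 12·7 + 12·11 = 352 ≡ 1.
  S_1 = Σ v_i α_i r_i = 4·1·4 + 12·11·10 + 12·3·0 + 12·12·7 + 12·4·11 = 2872 ≡ 12.
  α_i^2 mod 13 = [1, 4, 9, 1, 3].
  S_2 = Σ v_i α_i^2 r_i = 4·1·4 + 12·4·10 + 12·9·0 + 12·1·7 + 12·3·11 = 976 ≡ 1.
  S = (1, 12, 1) ≠ 0, so r is not a codeword (an error is present).
Step 3: locate the error. For a single error e at position i, S_ℓ = v_i·e·α_i^ℓ, so α_err = S_1/S_0.
  S_0^{−1} = 1^{−1} = 1 (mod 13), so α_err = 12·1 = 12 ≡ 12 = α_4. Error position i = 4.
  Consistency check: S_2/S_1 = 1·12 = 12 ≡ 12 = α_err ✓ (single-error assumption holds).
Step 4: error magnitude e = S_0/v_4 = S_0·∏_{j≠4}(α_4 − α_j) = 1·12 = 12 ≡ 12 (mod 13).
Step 5: correct position 4: c_4 = r_4 − e = 7 − 12 ≡ 8 (mod 13). Hence c = [4, 10, 0, 8, 11].
  Check: interpolating c through the α_i gives m(x) = 6 + 11·x (degree < 2) with m(α_i) = c_i for every i, so c is indeed a codeword.


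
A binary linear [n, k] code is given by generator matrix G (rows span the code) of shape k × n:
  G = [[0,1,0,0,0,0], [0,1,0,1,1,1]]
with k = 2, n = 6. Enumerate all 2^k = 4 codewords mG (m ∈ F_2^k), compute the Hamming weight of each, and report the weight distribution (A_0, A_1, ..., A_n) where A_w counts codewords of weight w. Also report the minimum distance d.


Weight distribution: A_0 = 1, A_1 = 1, A_3 = 1, A_4 = 1. Minimum distance d = 1.

Enumerate all 2^2 = 4 messages m ∈ F_2^2.
For each, compute codeword c = mG in F_2^6, then tally its weight.
  m = 00 → c = 000000, weight = 0.
  m = 10 → c = 010000, weight = 1.
  m = 01 → c = 010111, weight = 4.
  m = 11 → c = 000111, weight = 3.
Tally weights:
  weight 0: 1 codewords.
  weight 1: 1 codewords.
  weight 3: 1 codewords.
  weight 4: 1 codewords.
Minimum distance d = smallest w > 0 with A_w > 0 = 1.
Sanity: Σ A_w = 4 = 2^2 = 4 ✓.


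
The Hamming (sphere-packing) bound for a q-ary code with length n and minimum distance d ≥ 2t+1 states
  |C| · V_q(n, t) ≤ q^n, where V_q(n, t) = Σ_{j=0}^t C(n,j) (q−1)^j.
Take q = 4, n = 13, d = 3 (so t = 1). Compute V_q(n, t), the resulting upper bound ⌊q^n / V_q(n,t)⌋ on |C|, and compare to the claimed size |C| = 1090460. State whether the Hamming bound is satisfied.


V_q(n, t) = 40, q^n = 67108864, Hamming bound = 1677721, |C| = 1090460 ≤ bound (satisfied).

Step 1: Compute V_q(n, t) = Σ_{j=0}^1 C(n, j) (q−1)^j.
  j = 0: C(13,0)·(3)^0 = 1·1 = 1.
  j = 1: C(13,1)·(3)^1 = 13·3 = 39.
  V_q(n, t) = 1 + 39 = 40.
Step 2: q^n = 4^13 = 67108864.
Step 3: Hamming bound ⌊q^n / V_q(n,t)⌋ = ⌊67108864/40⌋ = 1677721.
Step 4: Compare |C| = 1090460 to 1677721: satisfied.
The claimed |C| lies below the Hamming bound.


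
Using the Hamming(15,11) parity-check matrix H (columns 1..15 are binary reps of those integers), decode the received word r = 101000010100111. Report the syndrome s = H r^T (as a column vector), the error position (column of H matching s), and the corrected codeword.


s = (1, 1, 0, 0)^T, error position = 12, corrected codeword c = 101000010101111

Compute s = H r^T mod 2 one row at a time:
  s_1 = 1 + 0 + 1 + 0 + 0 + 1 + 1 + 1 = 5 ≡ 1 (mod 2).
  s_2 = 0 + 0 + 0 + 0 + 0 + 1 + 1 + 1 = 3 ≡ 1 (mod 2).
  s_3 = 0 + 1 + 0 + 0 + 1 + 0 + 1 + 1 = 4 ≡ 0 (mod 2).
  s_4 = 1 + 1 + 0 + 0 + 0 + 0 + 1 + 1 = 4 ≡ 0 (mod 2).
s = (1, 1, 0, 0)^T — this equals column 12 of H (binary 1100), so error is at position 12.
Correct: flip bit 12 of r = 101000010100111 to get c = 101000010101111.


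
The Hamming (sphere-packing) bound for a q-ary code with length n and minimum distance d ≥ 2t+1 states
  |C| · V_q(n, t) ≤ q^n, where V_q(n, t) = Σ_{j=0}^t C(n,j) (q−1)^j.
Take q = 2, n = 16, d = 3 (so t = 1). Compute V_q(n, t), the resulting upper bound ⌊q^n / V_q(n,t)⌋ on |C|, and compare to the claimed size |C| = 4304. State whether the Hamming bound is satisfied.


V_q(n, t) = 17, q^n = 65536, Hamming bound = 3855, |C| = 4304 > bound (violated).

Step 1: Compute V_q(n, t) = Σ_{j=0}^1 C(n, j) (q−1)^j.
  j = 0: C(16,0)·(1)^0 = 1·1 = 1.
  j = 1: C(16,1)·(1)^1 = 16·1 = 16.
  V_q(n, t) = 1 + 16 = 17.
Step 2: q^n = 2^16 = 65536.
Step 3: Hamming bound ⌊q^n / V_q(n,t)⌋ = ⌊65536/17⌋ = 3855.
Step 4: Compare |C| = 4304 to 3855: violated.
The claimed |C| lies above the Hamming bound, so no 2-ary code of length 16 with d ≥ 3 can have 4304 codewords.


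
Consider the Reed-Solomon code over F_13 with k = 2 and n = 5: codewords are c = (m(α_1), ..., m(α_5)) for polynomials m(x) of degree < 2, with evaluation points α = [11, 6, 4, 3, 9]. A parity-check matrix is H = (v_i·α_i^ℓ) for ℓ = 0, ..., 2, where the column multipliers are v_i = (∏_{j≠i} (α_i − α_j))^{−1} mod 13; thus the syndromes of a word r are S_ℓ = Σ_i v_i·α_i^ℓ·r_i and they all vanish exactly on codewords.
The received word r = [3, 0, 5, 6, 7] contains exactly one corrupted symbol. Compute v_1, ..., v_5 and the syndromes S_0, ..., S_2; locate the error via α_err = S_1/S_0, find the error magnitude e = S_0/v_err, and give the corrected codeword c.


S = (5, 7, 2), error at position 3, error magnitude e = 1, c = [3, 0, 4, 6, 7].

Step 1: column multipliers v_i = (∏_{j≠i}(α_i − α_j))^{−1} mod 13.
  i = 1 (α = 11): (11−6)(11−4)(11−3)(11−9) = 5·7·8·2 = 560 ≡ 1, so v_1 = 1^{−1} = 1 (mod 13).
  i = 2 (α = 6): (6−11)(6−4)(6−3)(6−9) = (−5)·2·3·(−3) = 90 ≡ 12, so v_2 = 12^{−1} = 12 (mod 13).
  i = 3 (α = 4): (4−11)(4−6)(4−3)(4−9) = (−7)·(−2)·1·(−5) = −70 ≡ 8, so v_3 = 8^{−1} = 5 (mod 13).
  i = 4 (α = 3): (3−11)(3−6)(3−4)(3−9) = (−8)·(−3)·(−1)·(−6) = 144 ≡ 1, so v_4 = 1^{−1} = 1 (mod 13).
  i = 5 (α = 9): (9−11)(9−6)(9−4)(9−3) = (−2)·3·5·6 = −180 ≡ 2, so v_5 = 2^{−1} = 7 (mod 13).
  v = [1, 12, 5, 1, 7].
Step 2: syndromes of r = [3, 0, 5, 6, 7] (all sums mod 13).
  S_0 = Σ v_i r_i = 1·3 + 12·0 + 5·5 + 1·6 + 7·7 = 83 ≡ 5.
  S_1 = Σ v_i α_i r_i = 1·11·3 + 12·6·0 + 5·4·5 + 1·3·6 + 7·9·7 = 592 ≡ 7.
  α_i^2 mod 13 = [4, 10, 3, 9, 3].
  S_2 = Σ v_i α_i^2 r_i = 1·4·3 + 12·10·0 + 5·3·5 + 1·9·6 + 7·3·7 = 288 ≡ 2.
  S = (5, 7, 2) ≠ 0, so r is not a codeword (an error is present).
Step 3: locate the error. For a single error e at position i, S_ℓ = v_i·e·α_i^ℓ, so α_err = S_1/S_0.
  S_0^{−1} = 5^{−1} = 8 (mod 13), so α_err = 7·8 = 56 ≡ 4 = α_3. Error position i = 3.
  Consistency check: S_2/S_1 = 2·2 = 4 ≡ 4 = α_err ✓ (single-error assumption holds).
Step 4: error magnitude e = S_0/v_3 = S_0·∏_{j≠3}(α_3 − α_j) = 5·8 = 40 ≡ 1 (mod 13).
Step 5: correct position 3: c_3 = r_3 − e = 5 − 1 ≡ 4 (mod 13). Hence c = [3, 0, 4, 6, 7].
  Check: interpolating c through the α_i gives m(x) = 12 + 11·x (degree < 2) with m(α_i) = c_i for every i, so c is indeed a codeword.


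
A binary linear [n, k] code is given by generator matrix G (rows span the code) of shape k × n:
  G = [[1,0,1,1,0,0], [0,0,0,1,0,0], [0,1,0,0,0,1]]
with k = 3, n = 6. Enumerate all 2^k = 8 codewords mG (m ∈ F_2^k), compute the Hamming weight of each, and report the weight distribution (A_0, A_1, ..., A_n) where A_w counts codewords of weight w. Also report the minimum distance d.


Weight distribution: A_0 = 1, A_1 = 1, A_2 = 2, A_3 = 2, A_4 = 1, A_5 = 1. Minimum distance d = 1.

Enumerate all 2^3 = 8 messages m ∈ F_2^3.
For each, compute codeword c = mG in F_2^6, then tally its weight.
  m = 000 → c = 000000, weight = 0.
  m = 100 → c = 101100, weight = 3.
  m = 010 → c = 000100, weight = 1.
  m = 110 → c = 101000, weight = 2.
  m = 001 → c = 010001, weight = 2.
  m = 101 → c = 111101, weight = 5.
  m = 011 → c = 010101, weight = 3.
  m = 111 → c = 111001, weight = 4.
Tally weights:
  weight 0: 1 codewords.
  weight 1: 1 codewords.
  weight 2: 2 codewords.
  weight 3: 2 codewords.
  weight 4: 1 codewords.
  weight 5: 1 codewords.
Minimum distance d = smallest w > 0 with A_w > 0 = 1.
Sanity: Σ A_w = 8 = 2^3 = 8 ✓.


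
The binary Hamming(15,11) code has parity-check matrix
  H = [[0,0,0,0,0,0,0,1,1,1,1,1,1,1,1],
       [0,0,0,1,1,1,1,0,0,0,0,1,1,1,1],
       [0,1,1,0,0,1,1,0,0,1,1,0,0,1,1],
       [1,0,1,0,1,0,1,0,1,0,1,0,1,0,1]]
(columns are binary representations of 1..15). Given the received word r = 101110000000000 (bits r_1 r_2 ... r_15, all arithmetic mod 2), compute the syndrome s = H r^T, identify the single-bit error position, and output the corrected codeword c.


s = (0, 0, 1, 1)^T, error position = 3, corrected codeword c = 100110000000000

Compute s = H r^T mod 2 one row at a time:
  s_1 = 0 + 0 + 0 + 0 + 0 + 0 + 0 + 0 = 0 ≡ 0 (mod 2).
  s_2 = 1 + 1 + 0 + 0 + 0 + 0 + 0 + 0 = 2 ≡ 0 (mod 2).
  s_3 = 0 + 1 + 0 + 0 + 0 + 0 + 0 + 0 = 1 ≡ 1 (mod 2).
  s_4 = 1 + 1 + 1 + 0 + 0 + 0 + 0 + 0 = 3 ≡ 1 (mod 2).
s = (0, 0, 1, 1)^T — this equals column 3 of H (binary 0011), so error is at position 3.
Correct: flip bit 3 of r = 101110000000000 to get c = 100110000000000.


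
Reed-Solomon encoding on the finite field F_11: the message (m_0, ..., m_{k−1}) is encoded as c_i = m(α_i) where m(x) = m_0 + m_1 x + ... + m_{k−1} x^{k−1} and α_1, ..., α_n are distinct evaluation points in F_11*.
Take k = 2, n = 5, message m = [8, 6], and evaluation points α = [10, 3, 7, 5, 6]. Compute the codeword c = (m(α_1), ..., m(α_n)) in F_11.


c = [2, 4, 6, 5, 0]

Message polynomial: m(x) = 8 + 6·x (mod 11).
For each evaluation point α_i, compute m(α_i) mod 11:
  α_1 = 10: Horner steps 6 → 2, so m(10) = 2.
  α_2 = 3: Horner steps 6 → 4, so m(3) = 4.
  α_3 = 7: Horner steps 6 → 6, so m(7) = 6.
  α_4 = 5: Horner steps 6 → 5, so m(5) = 5.
  α_5 = 6: Horner steps 6 → 0, so m(6) = 0.
Codeword c = [2, 4, 6, 5, 0] ∈ F_11^5.


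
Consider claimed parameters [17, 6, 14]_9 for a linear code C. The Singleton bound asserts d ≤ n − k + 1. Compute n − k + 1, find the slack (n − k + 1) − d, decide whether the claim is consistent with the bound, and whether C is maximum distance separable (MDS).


Singleton RHS = n − k + 1 = 12, slack = -2, bound violated (no such code; not MDS).

Singleton bound: d ≤ n − k + 1.
Here n = 17, k = 6, so n − k + 1 = 12.
Given d = 14, check d ≤ 12: NO.
Slack = (n − k + 1) − d = -2.
The slack is negative: d = 14 exceeds n − k + 1 = 12 by 2, so the Singleton bound is violated and no linear [17, 6, 14]_9 code can exist. In particular it is not MDS (MDS requires d = n − k + 1 exactly).
Description: the claimed parameters are [17, 6, 14]_9; such a code would be impossible (violates the Singleton bound).
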